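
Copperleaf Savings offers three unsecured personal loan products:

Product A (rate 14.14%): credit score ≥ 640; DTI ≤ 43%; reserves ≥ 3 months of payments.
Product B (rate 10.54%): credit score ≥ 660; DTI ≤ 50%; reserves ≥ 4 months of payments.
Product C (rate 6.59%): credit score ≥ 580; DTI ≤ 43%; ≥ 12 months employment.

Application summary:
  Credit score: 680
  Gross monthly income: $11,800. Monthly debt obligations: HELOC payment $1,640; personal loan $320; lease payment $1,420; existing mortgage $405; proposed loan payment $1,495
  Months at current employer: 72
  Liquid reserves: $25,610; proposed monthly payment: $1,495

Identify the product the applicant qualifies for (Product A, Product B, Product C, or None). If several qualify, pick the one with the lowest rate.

Product B

Total debts = (1,640 + 320 + 1,420 + 405 + 1,495) = 5,280; DTI = 5,280/11,800 = 44.7%.
Reserves = 25,610/1,495 = 17.1 months.
Product A: score 680 ≥ 640; DTI 44.7% > 43%; reserves 17.1 ≥ 3 mo → does not qualify.
Product B: score 680 ≥ 660; DTI 44.7% ≤ 50%; reserves 17.1 ≥ 4 mo → qualifies.
Product C: score 680 ≥ 580; DTI 44.7% > 43%; employment 72 ≥ 12 mo → does not qualify.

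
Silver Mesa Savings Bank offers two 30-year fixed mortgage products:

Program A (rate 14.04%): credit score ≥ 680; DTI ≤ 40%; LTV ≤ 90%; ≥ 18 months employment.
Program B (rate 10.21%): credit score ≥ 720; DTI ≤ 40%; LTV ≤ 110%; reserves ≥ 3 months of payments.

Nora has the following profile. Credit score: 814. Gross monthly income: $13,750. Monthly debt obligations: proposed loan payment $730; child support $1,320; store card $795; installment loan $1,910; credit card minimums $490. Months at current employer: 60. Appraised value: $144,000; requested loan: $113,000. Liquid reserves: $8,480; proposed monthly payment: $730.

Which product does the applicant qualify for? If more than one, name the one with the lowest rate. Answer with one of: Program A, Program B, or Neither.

Program B

Total debts = (730 + 1,320 + 795 + 1,910 + 490) = 5,245; DTI = 5,245/13,750 = 38.1%.
LTV = 113,000/144,000 = 78.5%.
Reserves = 8,480/730 = 11.6 months.
Program A: score 814 ≥ 680; DTI 38.1% ≤ 40%; LTV 78.5% ≤ 90%; employment 60 ≥ 18 mo → qualifies.
Program B: score 814 ≥ 720; DTI 38.1% ≤ 40%; LTV 78.5% ≤ 110%; reserves 11.6 ≥ 3 mo → qualifies.
Qualifying: Program A, Program B. Lowest rate is 10.21% → Program B.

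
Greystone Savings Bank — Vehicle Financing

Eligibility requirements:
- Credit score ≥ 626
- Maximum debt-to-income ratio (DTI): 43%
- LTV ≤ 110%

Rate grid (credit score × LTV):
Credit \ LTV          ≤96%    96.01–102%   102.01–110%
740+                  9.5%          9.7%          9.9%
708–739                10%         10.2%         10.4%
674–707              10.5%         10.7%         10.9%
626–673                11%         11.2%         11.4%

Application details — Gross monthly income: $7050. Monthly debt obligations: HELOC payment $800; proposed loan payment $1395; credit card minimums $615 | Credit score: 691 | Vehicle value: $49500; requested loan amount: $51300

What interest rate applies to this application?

10.9%

Credit score 691 ≥ 626; Total monthly debts = (800 + 1,395 + 615) = 2,810. Debt-to-income = 2,810/7,050 = 39.9% — meets 43% limit
LTV: 51,300 ÷ 49,500 = 103.6%, within 110% cap
Row: 691 falls in 674–707. Column: 103.6% falls in 102.01–110%. Rate = 10.9%.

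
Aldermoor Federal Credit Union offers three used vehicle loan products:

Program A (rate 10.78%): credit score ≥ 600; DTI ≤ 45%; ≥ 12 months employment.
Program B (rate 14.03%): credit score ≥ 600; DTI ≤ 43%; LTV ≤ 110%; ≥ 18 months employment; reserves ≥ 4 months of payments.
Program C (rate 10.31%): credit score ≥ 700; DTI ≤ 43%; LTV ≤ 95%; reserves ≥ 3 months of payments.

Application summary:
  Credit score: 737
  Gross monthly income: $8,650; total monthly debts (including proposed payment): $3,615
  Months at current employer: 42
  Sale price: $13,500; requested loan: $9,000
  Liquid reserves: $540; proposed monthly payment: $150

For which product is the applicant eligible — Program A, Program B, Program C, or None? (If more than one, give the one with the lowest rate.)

Program C

DTI = 3,615/8,650 = 41.8%.
LTV = 9,000/13,500 = 66.7%.
Reserves = 540/150 = 3.6 months.
Program A: score 737 ≥ 600; DTI 41.8% ≤ 45%; employment 42 ≥ 12 mo → qualifies.
Program B: score 737 ≥ 600; DTI 41.8% ≤ 43%; LTV 66.7% ≤ 110%; employment 42 ≥ 18 mo; reserves 3.6 < 4 mo → does not qualify.
Program C: score 737 ≥ 700; DTI 41.8% ≤ 43%; LTV 66.7% ≤ 95%; reserves 3.6 ≥ 3 mo → qualifies.
Qualifying: Program A, Program C. Lowest rate is 10.31% → Program C.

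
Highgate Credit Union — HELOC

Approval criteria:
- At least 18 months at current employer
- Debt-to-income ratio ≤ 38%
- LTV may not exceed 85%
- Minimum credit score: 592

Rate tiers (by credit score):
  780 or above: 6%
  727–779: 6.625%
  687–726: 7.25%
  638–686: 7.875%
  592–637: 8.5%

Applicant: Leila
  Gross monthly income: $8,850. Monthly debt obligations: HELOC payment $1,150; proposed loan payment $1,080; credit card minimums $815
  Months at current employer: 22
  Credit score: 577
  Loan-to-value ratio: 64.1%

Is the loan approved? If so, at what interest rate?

Denied

Credit score 577 < 592 (below minimum)
LTV 64.1% — within 85%
Total monthly debts = (1,150 + 1,080 + 815) = 3,045. DTI = 3,045/8,850 = 34.4% ≤ 38%
Employment 22 ≥ 18 months
Not all requirements met → denied.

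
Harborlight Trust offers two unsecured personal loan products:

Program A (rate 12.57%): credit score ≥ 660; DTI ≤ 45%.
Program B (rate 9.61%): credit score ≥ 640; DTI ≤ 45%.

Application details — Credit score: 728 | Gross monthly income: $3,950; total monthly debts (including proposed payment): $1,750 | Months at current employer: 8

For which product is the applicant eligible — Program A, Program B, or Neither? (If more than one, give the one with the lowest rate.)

Program B

DTI = 1,750/3,950 = 44.3%.
Program A: score 728 ≥ 660; DTI 44.3% ≤ 45% → qualifies.
Program B: score 728 ≥ 640; DTI 44.3% ≤ 45% → qualifies.
Qualifying: Program A, Program B. Lowest rate is 9.61% → Program B.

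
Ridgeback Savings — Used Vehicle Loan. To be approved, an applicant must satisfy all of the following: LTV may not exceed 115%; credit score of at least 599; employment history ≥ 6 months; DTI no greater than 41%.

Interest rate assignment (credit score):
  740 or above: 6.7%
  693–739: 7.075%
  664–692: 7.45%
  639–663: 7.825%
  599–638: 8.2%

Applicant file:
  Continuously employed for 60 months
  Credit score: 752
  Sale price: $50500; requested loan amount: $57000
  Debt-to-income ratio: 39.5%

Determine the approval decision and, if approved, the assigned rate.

Approved at 6.7%

Credit score 752 ≥ 599 (meets minimum)
LTV: 57,000 ÷ 50,500 = 112.9%, within 115% cap
Employment 60 ≥ 6 months
DTI 39.5% ≤ 41%
All requirements met. Score 752 falls in the 740 or above tier → 6.7%.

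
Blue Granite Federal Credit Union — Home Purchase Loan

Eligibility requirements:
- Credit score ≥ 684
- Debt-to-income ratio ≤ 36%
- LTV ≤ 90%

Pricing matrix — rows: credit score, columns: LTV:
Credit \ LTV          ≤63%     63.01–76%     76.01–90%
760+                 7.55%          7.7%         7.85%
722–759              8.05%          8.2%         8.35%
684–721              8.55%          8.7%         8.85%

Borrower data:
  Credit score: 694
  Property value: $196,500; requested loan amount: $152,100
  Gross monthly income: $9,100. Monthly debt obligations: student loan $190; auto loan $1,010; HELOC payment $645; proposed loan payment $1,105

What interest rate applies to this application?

Credit score 694 ≥ 684; Total monthly debts = (190 + 1,010 + 645 + 1,105) = 2,950. Debt-to-income = 2,950/9,100 = 32.4% — meets 36% limit
Loan-to-value = 152,100/196,500 = 77.4% — pass (90% max)
Credit 694 → row 684–721; LTV 77.4% → column 76.01–90%. Grid cell → 8.85%.

8.85%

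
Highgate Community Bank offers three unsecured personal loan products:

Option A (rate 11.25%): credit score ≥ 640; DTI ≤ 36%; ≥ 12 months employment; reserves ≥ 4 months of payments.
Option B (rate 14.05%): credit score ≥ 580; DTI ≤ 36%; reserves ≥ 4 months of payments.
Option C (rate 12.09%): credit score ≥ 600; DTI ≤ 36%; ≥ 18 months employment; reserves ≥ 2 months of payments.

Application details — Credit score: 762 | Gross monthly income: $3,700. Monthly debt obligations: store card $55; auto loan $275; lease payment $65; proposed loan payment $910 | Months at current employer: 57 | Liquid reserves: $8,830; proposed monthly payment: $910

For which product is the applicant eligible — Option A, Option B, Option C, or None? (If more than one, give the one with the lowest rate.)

Option A

Total debts = (55 + 275 + 65 + 910) = 1,305; DTI = 1,305/3,700 = 35.3%.
Reserves = 8,830/910 = 9.7 months.
Option A: score 762 ≥ 640; DTI 35.3% ≤ 36%; employment 57 ≥ 12 mo; reserves 9.7 ≥ 4 mo → qualifies.
Option B: score 762 ≥ 580; DTI 35.3% ≤ 36%; reserves 9.7 ≥ 4 mo → qualifies.
Option C: score 762 ≥ 600; DTI 35.3% ≤ 36%; employment 57 ≥ 18 mo; reserves 9.7 ≥ 2 mo → qualifies.
Qualifying: Option A, Option B, Option C. Lowest rate is 11.25% → Option A.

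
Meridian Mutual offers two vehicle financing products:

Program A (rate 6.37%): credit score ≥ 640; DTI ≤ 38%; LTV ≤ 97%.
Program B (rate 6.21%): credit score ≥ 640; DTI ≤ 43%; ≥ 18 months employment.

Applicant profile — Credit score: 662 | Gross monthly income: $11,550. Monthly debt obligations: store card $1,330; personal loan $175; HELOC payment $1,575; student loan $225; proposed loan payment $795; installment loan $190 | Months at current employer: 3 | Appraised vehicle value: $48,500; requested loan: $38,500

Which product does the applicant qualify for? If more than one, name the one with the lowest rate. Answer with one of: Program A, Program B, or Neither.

Total debts = (1,330 + 175 + 1,575 + 225 + 795 + 190) = 4,290; DTI = 4,290/11,550 = 37.1%.
LTV = 38,500/48,500 = 79.4%.
Program A: score 662 ≥ 640; DTI 37.1% ≤ 38%; LTV 79.4% ≤ 97% → qualifies.
Program B: score 662 ≥ 640; DTI 37.1% ≤ 43%; employment 3 < 18 mo → does not qualify.

Program A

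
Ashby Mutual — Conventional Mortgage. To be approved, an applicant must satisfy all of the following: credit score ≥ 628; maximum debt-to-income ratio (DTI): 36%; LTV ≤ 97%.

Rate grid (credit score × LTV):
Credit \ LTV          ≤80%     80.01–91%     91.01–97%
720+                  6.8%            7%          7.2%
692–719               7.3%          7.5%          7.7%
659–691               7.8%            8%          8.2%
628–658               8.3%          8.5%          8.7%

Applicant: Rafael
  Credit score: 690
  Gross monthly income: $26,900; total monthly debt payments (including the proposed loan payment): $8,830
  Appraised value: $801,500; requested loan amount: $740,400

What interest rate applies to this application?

8.2%

Credit score 690 ≥ 628; DTI: 8,830 ÷ 26,900 = 32.8%, within the 36% cap
LTV: 740,400 ÷ 801,500 = 92.4%, within 97% cap
Row: 690 falls in 659–691. Column: 92.4% falls in 91.01–97%. Rate = 8.2%.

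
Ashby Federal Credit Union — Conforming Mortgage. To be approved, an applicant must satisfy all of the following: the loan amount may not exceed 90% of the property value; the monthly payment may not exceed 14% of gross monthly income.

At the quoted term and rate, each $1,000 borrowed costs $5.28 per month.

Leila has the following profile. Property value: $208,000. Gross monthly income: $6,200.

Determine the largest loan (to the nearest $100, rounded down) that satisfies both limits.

$164,300

Payment cap: 14% × $6,200 = $868/month.
At $5.28 per $1,000, that supports 868/5.28 × 1,000 ≈ $164,393 → $164,300.
LTV cap: 90% × $208,000 = $187,200 → $187,200.
Binding constraint: payment-to-income.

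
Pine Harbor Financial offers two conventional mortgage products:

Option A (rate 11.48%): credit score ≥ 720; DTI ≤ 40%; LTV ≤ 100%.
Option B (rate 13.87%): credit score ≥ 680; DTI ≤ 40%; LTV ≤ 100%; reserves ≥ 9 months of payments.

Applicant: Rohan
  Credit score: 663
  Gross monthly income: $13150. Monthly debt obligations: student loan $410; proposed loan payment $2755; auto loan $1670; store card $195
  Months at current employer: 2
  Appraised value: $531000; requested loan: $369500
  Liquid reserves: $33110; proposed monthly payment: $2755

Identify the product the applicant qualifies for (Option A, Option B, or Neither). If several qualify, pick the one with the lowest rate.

Total debts = (410 + 2,755 + 1,670 + 195) = 5,030; DTI = 5,030/13,150 = 38.3%.
LTV = 369,500/531,000 = 69.6%.
Reserves = 33,110/2,755 = 12.0 months.
Option A: score 663 < 720; DTI 38.3% ≤ 40%; LTV 69.6% ≤ 100% → does not qualify.
Option B: score 663 < 680; DTI 38.3% ≤ 40%; LTV 69.6% ≤ 100%; reserves 12.0 ≥ 9 mo → does not qualify.

Neither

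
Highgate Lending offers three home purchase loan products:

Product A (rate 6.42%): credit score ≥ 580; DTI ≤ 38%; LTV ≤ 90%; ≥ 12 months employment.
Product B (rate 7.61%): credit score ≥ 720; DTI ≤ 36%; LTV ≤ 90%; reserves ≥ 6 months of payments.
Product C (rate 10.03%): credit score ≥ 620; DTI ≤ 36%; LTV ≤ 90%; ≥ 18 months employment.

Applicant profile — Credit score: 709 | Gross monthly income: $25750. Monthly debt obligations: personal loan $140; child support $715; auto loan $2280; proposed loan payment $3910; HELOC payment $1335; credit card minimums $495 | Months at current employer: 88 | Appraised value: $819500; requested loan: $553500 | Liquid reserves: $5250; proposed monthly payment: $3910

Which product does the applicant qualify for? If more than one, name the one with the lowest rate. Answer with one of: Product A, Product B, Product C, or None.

Total debts = (140 + 715 + 2,280 + 3,910 + 1,335 + 495) = 8,875; DTI = 8,875/25,750 = 34.5%.
LTV = 553,500/819,500 = 67.5%.
Reserves = 5,250/3,910 = 1.3 months.
Product A: score 709 ≥ 580; DTI 34.5% ≤ 38%; LTV 67.5% ≤ 90%; employment 88 ≥ 12 mo → qualifies.
Product B: score 709 < 720; DTI 34.5% ≤ 36%; LTV 67.5% ≤ 90%; reserves 1.3 < 6 mo → does not qualify.
Product C: score 709 ≥ 620; DTI 34.5% ≤ 36%; LTV 67.5% ≤ 90%; employment 88 ≥ 18 mo → qualifies.
Qualifying: Product A, Product C. Lowest rate is 6.42% → Product A.

Product A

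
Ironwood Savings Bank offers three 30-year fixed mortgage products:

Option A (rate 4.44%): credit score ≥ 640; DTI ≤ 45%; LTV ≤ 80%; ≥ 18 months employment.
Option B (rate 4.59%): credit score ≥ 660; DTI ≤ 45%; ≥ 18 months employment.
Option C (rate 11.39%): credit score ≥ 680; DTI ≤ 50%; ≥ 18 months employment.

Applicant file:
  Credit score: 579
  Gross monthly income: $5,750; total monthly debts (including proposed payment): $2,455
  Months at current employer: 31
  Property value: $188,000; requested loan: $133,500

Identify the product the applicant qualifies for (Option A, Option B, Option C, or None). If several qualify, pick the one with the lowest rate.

DTI = 2,455/5,750 = 42.7%.
LTV = 133,500/188,000 = 71%.
Option A: score 579 < 640; DTI 42.7% ≤ 45%; LTV 71% ≤ 80%; employment 31 ≥ 18 mo → does not qualify.
Option B: score 579 < 660; DTI 42.7% ≤ 45%; employment 31 ≥ 18 mo → does not qualify.
Option C: score 579 < 680; DTI 42.7% ≤ 50%; employment 31 ≥ 18 mo → does not qualify.

None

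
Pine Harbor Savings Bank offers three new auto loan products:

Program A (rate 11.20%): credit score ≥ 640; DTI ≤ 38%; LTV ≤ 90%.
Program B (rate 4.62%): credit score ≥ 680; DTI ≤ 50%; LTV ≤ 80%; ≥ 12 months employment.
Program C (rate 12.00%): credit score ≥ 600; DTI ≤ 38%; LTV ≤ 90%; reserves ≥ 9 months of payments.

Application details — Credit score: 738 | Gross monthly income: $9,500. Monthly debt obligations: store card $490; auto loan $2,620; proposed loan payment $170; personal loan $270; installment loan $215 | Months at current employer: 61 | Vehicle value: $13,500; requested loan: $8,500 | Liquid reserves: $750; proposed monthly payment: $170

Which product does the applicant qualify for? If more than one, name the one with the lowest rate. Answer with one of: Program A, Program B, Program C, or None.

Total debts = (490 + 2,620 + 170 + 270 + 215) = 3,765; DTI = 3,765/9,500 = 39.6%.
LTV = 8,500/13,500 = 63%.
Reserves = 750/170 = 4.4 months.
Program A: score 738 ≥ 640; DTI 39.6% > 38%; LTV 63% ≤ 90% → does not qualify.
Program B: score 738 ≥ 680; DTI 39.6% ≤ 50%; LTV 63% ≤ 80%; employment 61 ≥ 12 mo → qualifies.
Program C: score 738 ≥ 600; DTI 39.6% > 38%; LTV 63% ≤ 90%; reserves 4.4 < 9 mo → does not qualify.

Program B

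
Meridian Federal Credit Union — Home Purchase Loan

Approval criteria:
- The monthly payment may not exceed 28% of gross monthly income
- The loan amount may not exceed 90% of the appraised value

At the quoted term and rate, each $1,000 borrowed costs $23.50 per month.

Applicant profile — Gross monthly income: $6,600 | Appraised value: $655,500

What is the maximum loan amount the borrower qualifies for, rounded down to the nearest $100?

Payment cap: 28% × $6,600 = $1,848/month.
At $23.50 per $1,000, that supports 1,848/23.50 × 1,000 ≈ $78,638 → $78,600.
LTV cap: 90% × $655,500 = $589,950 → $589,900.
Binding constraint: payment-to-income.

$78,600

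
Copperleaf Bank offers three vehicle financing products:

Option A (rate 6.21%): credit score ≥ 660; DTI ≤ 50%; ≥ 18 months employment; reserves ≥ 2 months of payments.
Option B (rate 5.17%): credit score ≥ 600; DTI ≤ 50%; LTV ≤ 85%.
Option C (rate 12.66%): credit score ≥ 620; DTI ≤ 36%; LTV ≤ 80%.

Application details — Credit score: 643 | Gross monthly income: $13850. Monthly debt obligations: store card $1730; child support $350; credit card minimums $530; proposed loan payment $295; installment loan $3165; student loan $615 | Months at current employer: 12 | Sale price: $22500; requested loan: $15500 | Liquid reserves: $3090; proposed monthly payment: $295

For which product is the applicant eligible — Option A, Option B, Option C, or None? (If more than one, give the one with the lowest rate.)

Option B

Total debts = (1,730 + 350 + 530 + 295 + 3,165 + 615) = 6,685; DTI = 6,685/13,850 = 48.3%.
LTV = 15,500/22,500 = 68.9%.
Reserves = 3,090/295 = 10.5 months.
Option A: score 643 < 660; DTI 48.3% ≤ 50%; employment 12 < 18 mo; reserves 10.5 ≥ 2 mo → does not qualify.
Option B: score 643 ≥ 600; DTI 48.3% ≤ 50%; LTV 68.9% ≤ 85% → qualifies.
Option C: score 643 ≥ 620; DTI 48.3% > 36%; LTV 68.9% ≤ 80% → does not qualify.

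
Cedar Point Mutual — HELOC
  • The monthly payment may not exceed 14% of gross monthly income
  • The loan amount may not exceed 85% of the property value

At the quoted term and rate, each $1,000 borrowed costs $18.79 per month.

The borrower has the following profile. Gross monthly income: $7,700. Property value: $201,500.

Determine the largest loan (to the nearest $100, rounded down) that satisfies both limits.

Payment cap: 14% × $7,700 = $1,078/month.
At $18.79 per $1,000, that supports 1,078/18.79 × 1,000 ≈ $57,370 → $57,300.
LTV cap: 85% × $201,500 = $171,275 → $171,200.
Binding constraint: payment-to-income.

$57,300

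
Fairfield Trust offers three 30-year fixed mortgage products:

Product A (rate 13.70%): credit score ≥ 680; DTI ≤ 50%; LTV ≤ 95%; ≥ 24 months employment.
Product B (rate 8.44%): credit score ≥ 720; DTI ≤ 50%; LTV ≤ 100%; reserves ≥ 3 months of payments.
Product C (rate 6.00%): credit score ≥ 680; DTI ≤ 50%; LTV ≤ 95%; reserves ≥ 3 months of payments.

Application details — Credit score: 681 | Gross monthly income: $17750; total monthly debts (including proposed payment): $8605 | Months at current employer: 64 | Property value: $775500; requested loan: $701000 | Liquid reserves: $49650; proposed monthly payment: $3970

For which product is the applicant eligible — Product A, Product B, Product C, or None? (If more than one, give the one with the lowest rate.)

Product C

DTI = 8,605/17,750 = 48.5%.
LTV = 701,000/775,500 = 90.4%.
Reserves = 49,650/3,970 = 12.5 months.
Product A: score 681 ≥ 680; DTI 48.5% ≤ 50%; LTV 90.4% ≤ 95%; employment 64 ≥ 24 mo → qualifies.
Product B: score 681 < 720; DTI 48.5% ≤ 50%; LTV 90.4% ≤ 100%; reserves 12.5 ≥ 3 mo → does not qualify.
Product C: score 681 ≥ 680; DTI 48.5% ≤ 50%; LTV 90.4% ≤ 95%; reserves 12.5 ≥ 3 mo → qualifies.
Qualifying: Product A, Product C. Lowest rate is 6.00% → Product C.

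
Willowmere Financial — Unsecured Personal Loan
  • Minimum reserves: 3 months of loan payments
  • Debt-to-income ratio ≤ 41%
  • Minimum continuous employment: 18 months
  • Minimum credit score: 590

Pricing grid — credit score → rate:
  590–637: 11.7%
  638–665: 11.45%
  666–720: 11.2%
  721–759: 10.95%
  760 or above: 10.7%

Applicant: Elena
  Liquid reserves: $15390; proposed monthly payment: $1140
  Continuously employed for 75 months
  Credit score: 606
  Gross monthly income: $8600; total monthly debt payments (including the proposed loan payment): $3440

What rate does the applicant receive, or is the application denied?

Approved at 11.7%

Credit score 606 ≥ 590 (meets minimum)
Reserves: 15,390 ÷ 1,140 = 13.5 months (meets 3-month minimum)
DTI: 3,440 ÷ 8,600 = 40%, within the 41% cap
Employment 75 ≥ 18 months
All requirements met. Score 606 falls in the 590–637 tier → 11.7%.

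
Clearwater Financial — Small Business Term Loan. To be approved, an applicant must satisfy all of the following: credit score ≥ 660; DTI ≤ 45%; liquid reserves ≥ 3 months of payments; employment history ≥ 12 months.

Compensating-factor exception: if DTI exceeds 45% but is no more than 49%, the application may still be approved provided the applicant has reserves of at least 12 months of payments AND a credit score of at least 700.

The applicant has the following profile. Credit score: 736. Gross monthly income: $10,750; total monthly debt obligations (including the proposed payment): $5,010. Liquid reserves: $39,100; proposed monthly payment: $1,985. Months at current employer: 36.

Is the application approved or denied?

Credit score 736 ≥ 660 (meets base)
DTI = 5,010/10,750 = 46.6% > 45% — standard DTI limit exceeded.
Reserves: 39,100 ÷ 1,985 = 19.7 months (meets 3-month minimum)
Employment 36 ≥ 12 months
46.6% falls in the override range (45%–49%), so the compensating-factor test applies.
Override check — reserves: 19.7 mo (ok); score: 736 (ok).
Both compensating conditions met → exception applies.

Approved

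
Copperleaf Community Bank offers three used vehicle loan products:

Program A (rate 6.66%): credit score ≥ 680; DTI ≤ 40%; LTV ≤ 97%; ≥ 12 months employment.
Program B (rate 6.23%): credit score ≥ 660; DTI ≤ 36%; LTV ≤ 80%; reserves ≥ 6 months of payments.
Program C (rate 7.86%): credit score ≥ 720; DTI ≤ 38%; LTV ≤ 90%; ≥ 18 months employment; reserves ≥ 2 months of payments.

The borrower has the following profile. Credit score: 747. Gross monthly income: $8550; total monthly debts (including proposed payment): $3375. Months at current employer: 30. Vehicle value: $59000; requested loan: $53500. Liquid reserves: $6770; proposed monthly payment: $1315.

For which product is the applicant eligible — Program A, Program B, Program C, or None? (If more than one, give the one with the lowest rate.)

DTI = 3,375/8,550 = 39.5%.
LTV = 53,500/59,000 = 90.7%.
Reserves = 6,770/1,315 = 5.1 months.
Program A: score 747 ≥ 680; DTI 39.5% ≤ 40%; LTV 90.7% ≤ 97%; employment 30 ≥ 12 mo → qualifies.
Program B: score 747 ≥ 660; DTI 39.5% > 36%; LTV 90.7% > 80%; reserves 5.1 < 6 mo → does not qualify.
Program C: score 747 ≥ 720; DTI 39.5% > 38%; LTV 90.7% > 90%; employment 30 ≥ 18 mo; reserves 5.1 ≥ 2 mo → does not qualify.

Program A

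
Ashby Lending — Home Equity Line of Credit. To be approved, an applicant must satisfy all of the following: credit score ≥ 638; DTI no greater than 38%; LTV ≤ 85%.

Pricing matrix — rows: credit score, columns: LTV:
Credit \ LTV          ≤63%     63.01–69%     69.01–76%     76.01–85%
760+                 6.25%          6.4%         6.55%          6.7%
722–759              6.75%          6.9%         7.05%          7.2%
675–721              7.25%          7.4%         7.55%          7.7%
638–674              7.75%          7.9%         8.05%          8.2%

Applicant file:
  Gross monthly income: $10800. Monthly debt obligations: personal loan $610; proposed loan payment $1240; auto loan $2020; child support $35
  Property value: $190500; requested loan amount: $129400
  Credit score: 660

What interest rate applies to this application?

Credit score 660 ≥ 638; Total monthly debts = (610 + 1,240 + 2,020 + 35) = 3,905. Debt-to-income = 3,905/10,800 = 36.2% — meets 38% limit
LTV = 129,400/190,500 = 67.9% ≤ 85%
Score 660 is in the 638–674 band; LTV 67.9% is in the 63.01–69% band → 7.9%.

7.9%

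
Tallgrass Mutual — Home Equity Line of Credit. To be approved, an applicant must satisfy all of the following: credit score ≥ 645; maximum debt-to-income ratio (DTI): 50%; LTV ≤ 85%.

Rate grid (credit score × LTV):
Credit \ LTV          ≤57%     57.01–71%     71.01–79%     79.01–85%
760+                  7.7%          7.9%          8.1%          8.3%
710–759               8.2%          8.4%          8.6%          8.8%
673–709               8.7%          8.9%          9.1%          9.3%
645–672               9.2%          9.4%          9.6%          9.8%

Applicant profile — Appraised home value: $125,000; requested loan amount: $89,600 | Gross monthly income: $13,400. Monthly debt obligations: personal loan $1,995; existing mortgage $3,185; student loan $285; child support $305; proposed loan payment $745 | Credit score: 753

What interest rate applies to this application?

Credit score 753 ≥ 645; Total monthly debts = (1,995 + 3,185 + 285 + 305 + 745) = 6,515. Debt-to-income = 6,515/13,400 = 48.6% — meets 50% limit
LTV: 89,600 ÷ 125,000 = 71.7%, within 85% cap
Credit 753 → row 710–759; LTV 71.7% → column 71.01–79%. Grid cell → 8.6%.

8.6%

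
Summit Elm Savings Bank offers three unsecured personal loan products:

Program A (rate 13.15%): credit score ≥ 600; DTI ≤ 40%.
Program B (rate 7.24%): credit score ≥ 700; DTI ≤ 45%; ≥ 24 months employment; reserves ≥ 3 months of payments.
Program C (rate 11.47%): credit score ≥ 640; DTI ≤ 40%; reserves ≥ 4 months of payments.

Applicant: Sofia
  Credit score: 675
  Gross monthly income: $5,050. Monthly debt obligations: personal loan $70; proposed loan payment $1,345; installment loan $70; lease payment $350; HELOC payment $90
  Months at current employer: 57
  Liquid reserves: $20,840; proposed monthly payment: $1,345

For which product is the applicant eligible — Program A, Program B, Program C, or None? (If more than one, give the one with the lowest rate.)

Total debts = (70 + 1,345 + 70 + 350 + 90) = 1,925; DTI = 1,925/5,050 = 38.1%.
Reserves = 20,840/1,345 = 15.5 months.
Program A: score 675 ≥ 600; DTI 38.1% ≤ 40% → qualifies.
Program B: score 675 < 700; DTI 38.1% ≤ 45%; employment 57 ≥ 24 mo; reserves 15.5 ≥ 3 mo → does not qualify.
Program C: score 675 ≥ 640; DTI 38.1% ≤ 40%; reserves 15.5 ≥ 4 mo → qualifies.
Qualifying: Program A, Program C. Lowest rate is 11.47% → Program C.

Program C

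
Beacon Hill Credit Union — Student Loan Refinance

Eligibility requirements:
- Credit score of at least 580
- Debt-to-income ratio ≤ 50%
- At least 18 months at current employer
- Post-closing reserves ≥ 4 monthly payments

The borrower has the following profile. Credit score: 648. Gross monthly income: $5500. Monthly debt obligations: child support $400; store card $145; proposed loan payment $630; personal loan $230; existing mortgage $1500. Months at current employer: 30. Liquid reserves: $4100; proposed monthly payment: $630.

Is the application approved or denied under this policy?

Denied

Credit score 648 ≥ 580 (meets)
Total monthly debts = (400 + 145 + 630 + 230 + 1,500) = 2,905. DTI: 2,905 ÷ 5,500 = 52.8%, exceeds the 50% cap
Employment 30 ≥ 18 months
Reserves: 4,100 ÷ 630 = 6.5 months (meets 4-month minimum)
Fails on DTI.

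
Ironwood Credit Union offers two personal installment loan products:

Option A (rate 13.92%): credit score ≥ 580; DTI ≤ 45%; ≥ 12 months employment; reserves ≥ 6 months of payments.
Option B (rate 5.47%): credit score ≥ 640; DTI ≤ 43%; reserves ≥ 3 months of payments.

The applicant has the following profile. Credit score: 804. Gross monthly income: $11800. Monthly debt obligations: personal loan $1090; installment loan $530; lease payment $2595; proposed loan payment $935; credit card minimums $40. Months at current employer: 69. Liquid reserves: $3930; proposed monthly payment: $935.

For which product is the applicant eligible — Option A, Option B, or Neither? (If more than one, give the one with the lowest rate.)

Neither

Total debts = (1,090 + 530 + 2,595 + 935 + 40) = 5,190; DTI = 5,190/11,800 = 44%.
Reserves = 3,930/935 = 4.2 months.
Option A: score 804 ≥ 580; DTI 44% ≤ 45%; employment 69 ≥ 12 mo; reserves 4.2 < 6 mo → does not qualify.
Option B: score 804 ≥ 640; DTI 44% > 43%; reserves 4.2 ≥ 3 mo → does not qualify.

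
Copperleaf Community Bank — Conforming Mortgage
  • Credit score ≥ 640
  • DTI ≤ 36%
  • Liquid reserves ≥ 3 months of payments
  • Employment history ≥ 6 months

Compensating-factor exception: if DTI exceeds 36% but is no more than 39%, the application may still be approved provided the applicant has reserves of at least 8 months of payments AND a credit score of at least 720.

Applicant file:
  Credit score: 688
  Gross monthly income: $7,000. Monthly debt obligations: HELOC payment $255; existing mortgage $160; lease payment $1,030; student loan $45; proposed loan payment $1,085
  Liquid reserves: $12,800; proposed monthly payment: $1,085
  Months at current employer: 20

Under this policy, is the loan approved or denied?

Credit score 688 ≥ 640 (meets base)
Total debts = (255 + 160 + 1,030 + 45 + 1,085) = 2,575. DTI: 2,575 ÷ 7,000 = 36.8%, over the 36% base limit.
Reserves: 12,800 ÷ 1,085 = 11.8 months (meets 3-month minimum)
Employment 20 ≥ 6 months
DTI 36.8% is within the 36%–39% exception band; checking compensating factors.
Override check — reserves: 11.8 mo (ok); score: 688 (below 720).
Override conditions not both satisfied; exception does not apply.

Denied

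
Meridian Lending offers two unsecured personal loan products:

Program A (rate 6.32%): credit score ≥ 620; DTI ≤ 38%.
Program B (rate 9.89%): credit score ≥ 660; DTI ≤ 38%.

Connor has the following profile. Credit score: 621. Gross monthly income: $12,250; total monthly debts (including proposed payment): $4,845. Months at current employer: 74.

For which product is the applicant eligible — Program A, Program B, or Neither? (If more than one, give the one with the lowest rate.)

DTI = 4,845/12,250 = 39.6%.
Program A: score 621 ≥ 620; DTI 39.6% > 38% → does not qualify.
Program B: score 621 < 660; DTI 39.6% > 38% → does not qualify.

Neither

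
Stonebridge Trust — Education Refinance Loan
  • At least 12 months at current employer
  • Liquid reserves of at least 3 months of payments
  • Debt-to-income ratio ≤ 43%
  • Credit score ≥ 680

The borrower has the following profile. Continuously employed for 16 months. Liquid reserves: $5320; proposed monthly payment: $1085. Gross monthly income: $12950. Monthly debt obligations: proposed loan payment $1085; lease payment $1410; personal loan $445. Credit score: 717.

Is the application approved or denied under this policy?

Approved

Employment 16 ≥ 12 months
Reserves = 5,320/1,085 = 4.9 months ≥ 3
Total monthly debts = (1,085 + 1,410 + 445) = 2,940. DTI: 2,940 ÷ 12,950 = 22.7%, within the 43% cap
Credit score 717 ≥ 680 (meets)
All criteria satisfied.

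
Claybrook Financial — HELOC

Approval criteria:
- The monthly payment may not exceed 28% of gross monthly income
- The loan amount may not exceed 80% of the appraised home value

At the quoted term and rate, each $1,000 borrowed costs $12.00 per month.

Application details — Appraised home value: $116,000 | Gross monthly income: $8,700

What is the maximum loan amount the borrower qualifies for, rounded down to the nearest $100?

$92,800

Payment cap: 28% × $8,700 = $2,436/month.
At $12.00 per $1,000, that supports 2,436/12.00 × 1,000 ≈ $203,000 → $203,000.
LTV cap: 80% × $116,000 = $92,800 → $92,800.
Binding constraint: loan-to-value.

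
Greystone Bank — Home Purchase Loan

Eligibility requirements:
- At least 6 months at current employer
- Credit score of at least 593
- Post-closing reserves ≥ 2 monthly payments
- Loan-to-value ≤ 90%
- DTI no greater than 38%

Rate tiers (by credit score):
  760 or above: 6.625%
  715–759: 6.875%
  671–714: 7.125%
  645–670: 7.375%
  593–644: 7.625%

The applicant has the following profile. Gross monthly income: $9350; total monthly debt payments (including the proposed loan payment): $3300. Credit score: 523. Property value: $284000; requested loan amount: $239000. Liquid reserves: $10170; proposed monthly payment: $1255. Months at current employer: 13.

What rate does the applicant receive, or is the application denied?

Denied

Credit score 523 < 593 (below minimum)
Loan-to-value = 239,000/284,000 = 84.2% — pass (90% max)
Employment 13 ≥ 6 months
Reserves = 10,170/1,255 = 8.1 months ≥ 2
DTI: 3,300 ÷ 9,350 = 35.3%, within the 38% cap
Not all requirements met → denied.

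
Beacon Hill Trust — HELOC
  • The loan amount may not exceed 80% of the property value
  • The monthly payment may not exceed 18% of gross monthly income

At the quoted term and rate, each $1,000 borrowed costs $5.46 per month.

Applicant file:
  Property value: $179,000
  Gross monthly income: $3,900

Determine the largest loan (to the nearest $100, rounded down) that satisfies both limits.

Payment cap: 18% × $3,900 = $702/month.
At $5.46 per $1,000, that supports 702/5.46 × 1,000 ≈ $128,571 → $128,500.
LTV cap: 80% × $179,000 = $143,200 → $143,200.
Binding constraint: payment-to-income.

$128,500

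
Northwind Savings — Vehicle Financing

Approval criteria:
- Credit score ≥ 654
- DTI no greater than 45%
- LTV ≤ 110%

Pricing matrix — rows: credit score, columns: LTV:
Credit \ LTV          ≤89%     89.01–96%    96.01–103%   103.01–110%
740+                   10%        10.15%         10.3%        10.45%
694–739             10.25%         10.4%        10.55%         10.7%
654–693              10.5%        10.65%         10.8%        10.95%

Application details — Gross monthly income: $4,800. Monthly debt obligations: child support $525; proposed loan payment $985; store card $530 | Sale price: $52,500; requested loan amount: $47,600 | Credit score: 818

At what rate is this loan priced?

10.15%

Credit score 818 ≥ 654; Total monthly debts = (525 + 985 + 530) = 2,040. DTI: 2,040 ÷ 4,800 = 42.5%, within the 45% cap
Loan-to-value = 47,600/52,500 = 90.7% — pass (110% max)
Credit 818 → row 740+; LTV 90.7% → column 89.01–96%. Grid cell → 10.15%.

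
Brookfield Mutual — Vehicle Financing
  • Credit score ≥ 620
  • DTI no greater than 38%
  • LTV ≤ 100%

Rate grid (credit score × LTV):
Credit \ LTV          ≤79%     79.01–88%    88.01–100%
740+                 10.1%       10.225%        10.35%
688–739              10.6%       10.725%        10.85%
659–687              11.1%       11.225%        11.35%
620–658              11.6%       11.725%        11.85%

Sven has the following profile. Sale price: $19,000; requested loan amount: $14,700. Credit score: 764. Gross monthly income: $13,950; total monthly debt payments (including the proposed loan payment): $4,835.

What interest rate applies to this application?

Credit score 764 ≥ 620; DTI = 4,835/13,950 = 34.7% ≤ 38%
Loan-to-value = 14,700/19,000 = 77.4% — pass (100% max)
Row: 764 falls in 740+. Column: 77.4% falls in ≤79%. Rate = 10.1%.

10.1%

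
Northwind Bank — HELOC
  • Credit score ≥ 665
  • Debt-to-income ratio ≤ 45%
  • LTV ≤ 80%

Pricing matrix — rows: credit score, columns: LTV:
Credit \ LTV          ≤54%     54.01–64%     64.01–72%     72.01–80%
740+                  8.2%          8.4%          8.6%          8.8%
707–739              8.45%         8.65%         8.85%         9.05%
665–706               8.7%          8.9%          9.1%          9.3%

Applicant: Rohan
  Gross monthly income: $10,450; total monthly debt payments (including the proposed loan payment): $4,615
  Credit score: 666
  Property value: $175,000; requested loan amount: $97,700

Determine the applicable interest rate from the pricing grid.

8.9%

Credit score 666 ≥ 665; DTI = 4,615/10,450 = 44.2% ≤ 45%
Loan-to-value = 97,700/175,000 = 55.8% — pass (80% max)
Credit 666 → row 665–706; LTV 55.8% → column 54.01–64%. Grid cell → 8.9%.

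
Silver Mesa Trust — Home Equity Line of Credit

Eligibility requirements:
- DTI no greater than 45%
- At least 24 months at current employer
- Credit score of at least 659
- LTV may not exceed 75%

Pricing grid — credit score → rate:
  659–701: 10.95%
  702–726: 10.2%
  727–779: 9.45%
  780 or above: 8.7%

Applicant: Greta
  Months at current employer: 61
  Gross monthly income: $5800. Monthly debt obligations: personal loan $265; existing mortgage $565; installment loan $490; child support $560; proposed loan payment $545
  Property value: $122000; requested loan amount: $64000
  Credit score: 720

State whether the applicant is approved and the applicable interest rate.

Credit score 720 ≥ 659 (meets minimum)
Employment 61 ≥ 24 months
LTV: 64,000 ÷ 122,000 = 52.5%, within 75% cap
Total monthly debts = (265 + 565 + 490 + 560 + 545) = 2,425. Debt-to-income = 2,425/5,800 = 41.8% — meets 45% limit
All requirements met. Score 720 falls in the 702–726 tier → 10.2%.

Approved at 10.2%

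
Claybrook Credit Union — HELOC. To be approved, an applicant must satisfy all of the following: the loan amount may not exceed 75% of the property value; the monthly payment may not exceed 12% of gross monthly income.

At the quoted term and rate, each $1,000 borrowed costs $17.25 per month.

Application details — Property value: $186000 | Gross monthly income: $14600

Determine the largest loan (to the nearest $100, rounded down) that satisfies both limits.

$101,500

Payment cap: 12% × $14,600 = $1,752/month.
At $17.25 per $1,000, that supports 1,752/17.25 × 1,000 ≈ $101,565 → $101,500.
LTV cap: 75% × $186,000 = $139,500 → $139,500.
Binding constraint: payment-to-income.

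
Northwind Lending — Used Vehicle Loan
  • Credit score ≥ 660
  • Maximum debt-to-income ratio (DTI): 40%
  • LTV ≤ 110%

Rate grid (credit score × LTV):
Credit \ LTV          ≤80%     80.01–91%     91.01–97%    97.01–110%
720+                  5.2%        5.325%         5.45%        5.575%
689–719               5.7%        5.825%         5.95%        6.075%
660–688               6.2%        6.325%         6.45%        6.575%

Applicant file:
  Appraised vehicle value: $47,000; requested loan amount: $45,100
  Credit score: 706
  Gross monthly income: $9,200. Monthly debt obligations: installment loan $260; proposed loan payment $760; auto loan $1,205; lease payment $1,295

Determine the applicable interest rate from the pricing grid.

Credit score 706 ≥ 660; Total monthly debts = (260 + 760 + 1,205 + 1,295) = 3,520. Debt-to-income = 3,520/9,200 = 38.3% — meets 40% limit
LTV = 45,100/47,000 = 96% ≤ 110%
Row: 706 falls in 689–719. Column: 96% falls in 91.01–97%. Rate = 5.95%.

5.95%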